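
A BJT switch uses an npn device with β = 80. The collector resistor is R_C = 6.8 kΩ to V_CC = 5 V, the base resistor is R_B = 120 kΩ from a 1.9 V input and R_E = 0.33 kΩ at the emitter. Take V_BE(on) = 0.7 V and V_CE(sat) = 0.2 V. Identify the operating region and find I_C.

active; I_C ≈ 0.65 mA

Assume active. Base-emitter loop: I_B = (V_BB − V_BE)/(R_B + (β+1)R_E) = (1.9 − 0.7)/(120 + 81×0.33) = 0.00818 mA.
I_C = β·I_B = 80×0.00818 = 0.654 mA.
V_CE = V_CC − I_C·R_C − I_E·R_E = 5 − 0.654×6.8 − 0.662×0.33 = 0.332 V > V_CE(sat), so the active-region assumption holds.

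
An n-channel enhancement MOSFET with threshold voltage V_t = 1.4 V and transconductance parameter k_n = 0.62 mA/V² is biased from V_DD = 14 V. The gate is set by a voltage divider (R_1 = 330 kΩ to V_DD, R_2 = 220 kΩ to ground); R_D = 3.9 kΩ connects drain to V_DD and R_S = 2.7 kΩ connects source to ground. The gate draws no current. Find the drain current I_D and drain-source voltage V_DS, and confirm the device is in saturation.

V_G = V_DD·R_2/(R_1+R_2) = 14×220/550 = 5.6 V.
Assume saturation: I_D = (k_n/2)(V_GS − V_t)² with V_GS = V_G − I_D·R_S = 5.6 − 2.7·I_D.
Substituting gives 2.26·I_D² − 8.03·I_D + 5.47 = 0, with roots I_D = 0.918 or 2.64 mA.
The root I_D = 2.64 mA gives V_GS = -1.52 V ≤ V_t, so take I_D = 0.918 mA.
Then V_GS = 3.12 V and V_DS = V_DD − I_D(R_D+R_S) = 14 − 0.918×6.6 = 7.94 V.
Saturation requires V_DS ≥ V_GS − V_t = 1.72 V; 7.94 ≥ 1.72 ✓.

I_D ≈ 0.92 mA, V_DS ≈ 7.9 V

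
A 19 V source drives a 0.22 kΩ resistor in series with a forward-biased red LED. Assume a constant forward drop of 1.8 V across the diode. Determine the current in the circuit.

KVL around the loop: 19 = V_D + I·R = 1.8 + I × 0.22 kΩ.
So I = (19 − 1.8) / 0.22 kΩ = 17.2 / 0.22 = 78.2 mA.

I ≈ 78 mA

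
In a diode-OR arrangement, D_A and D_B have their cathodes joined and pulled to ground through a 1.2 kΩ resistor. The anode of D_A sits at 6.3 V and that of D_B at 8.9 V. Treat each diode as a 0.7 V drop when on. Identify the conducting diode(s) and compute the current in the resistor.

Only D_B conducts; I_R ≈ 6.8 mA

Assume both conduct. Then node N would need to be at both 6.3−0.7 = 5.6 V and 8.9−0.7 = 8.2 V, which is impossible.
Assume only D_B conducts: V_N = 8.9 − 0.7 = 8.2 V, so I_R = 8.2/1.2 = 6.83 mA.
Check D_A: its anode-to-cathode voltage is 6.3 − 8.2 = -1.9 V < 0.7 V, so it is off. The assumption is consistent.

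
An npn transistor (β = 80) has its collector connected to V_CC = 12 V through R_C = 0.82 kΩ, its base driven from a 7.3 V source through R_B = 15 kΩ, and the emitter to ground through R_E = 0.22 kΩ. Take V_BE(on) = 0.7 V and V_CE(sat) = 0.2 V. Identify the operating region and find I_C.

saturation; I_C ≈ 11 mA

Assume active: I_B = (7.3 − 0.7)/(15 + 81×0.22) = 0.201 mA, I_C = β·I_B = 16.1 mA.
Then V_CE = 12 − 16.1×0.82 − 16.3×0.22 = -4.78 V < 0.2 V — the active assumption fails.
Re-solve with V_CE = 0.2 V. KCL at the emitter: V_E/R_E = (V_BB−0.7−V_E)/R_B + (V_CC−0.2−V_E)/R_C, giving V_E = 2.54 V.
I_C = (V_CC − 0.2 − V_E)/R_C = (11.8 − 2.54)/0.82 = 11.3 mA.
Check: I_B = (6.6 − 2.54)/15 = 0.27 mA, and β·I_B = 21.6 mA > I_C, confirming saturation.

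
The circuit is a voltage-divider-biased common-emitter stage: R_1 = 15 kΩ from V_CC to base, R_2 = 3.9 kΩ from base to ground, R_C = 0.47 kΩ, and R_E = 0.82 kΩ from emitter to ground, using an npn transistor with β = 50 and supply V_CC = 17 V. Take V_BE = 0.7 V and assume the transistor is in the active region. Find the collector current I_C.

Thevenize the base divider: V_Th = V_CC·R_2/(R_1+R_2) = 17×3.9/18.9 = 3.51 V, R_Th = R_1‖R_2 = 3.1 kΩ.
Base-emitter loop: V_Th = I_B·R_Th + V_BE + (β+1)I_B·R_E, so I_B = (3.51 − 0.7) / (3.1 + 51×0.82) = 0.0625 mA.
I_C = β·I_B = 50×0.0625 = 3.13 mA, and I_E = (β+1)I_B = 3.19 mA.
V_CE = V_CC − I_C·R_C − I_E·R_E = 17 − 3.13×0.47 − 3.19×0.82 = 12.9 V.
V_CE = 12.9 V > 0.2 V confirms active-region operation.

I_C ≈ 3.1 mA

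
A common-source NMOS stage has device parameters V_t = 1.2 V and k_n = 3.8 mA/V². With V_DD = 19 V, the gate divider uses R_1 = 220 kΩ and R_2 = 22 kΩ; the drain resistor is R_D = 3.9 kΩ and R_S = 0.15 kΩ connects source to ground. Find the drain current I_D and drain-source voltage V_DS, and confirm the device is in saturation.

V_G = V_DD·R_2/(R_1+R_2) = 19×22/242 = 1.73 V.
Assume saturation: I_D = (k_n/2)(V_GS − V_t)² with V_GS = V_G − I_D·R_S = 1.73 − 0.15·I_D.
Substituting gives 0.0427·I_D² − 1.3·I_D + 0.528 = 0, with roots I_D = 0.412 or 30 mA.
The root I_D = 30 mA gives V_GS = -2.77 V ≤ V_t, so take I_D = 0.412 mA.
Then V_GS = 1.67 V and V_DS = V_DD − I_D(R_D+R_S) = 19 − 0.412×4.05 = 17.3 V.
Saturation requires V_DS ≥ V_GS − V_t = 0.466 V; 17.3 ≥ 0.466 ✓.

I_D ≈ 0.41 mA, V_DS ≈ 17 V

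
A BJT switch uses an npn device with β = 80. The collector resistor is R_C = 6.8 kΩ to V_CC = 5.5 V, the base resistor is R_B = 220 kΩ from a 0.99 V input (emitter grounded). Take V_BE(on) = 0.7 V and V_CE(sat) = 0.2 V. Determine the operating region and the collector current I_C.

active; I_C ≈ 0.11 mA

Assume active. Base-emitter loop: I_B = (V_BB − V_BE)/R_B = (0.99 − 0.7)/220 = 0.00132 mA.
I_C = β·I_B = 80×0.00132 = 0.105 mA.
V_CE = V_CC − I_C·R_C = 5.5 − 0.105×6.8 = 4.78 V > V_CE(sat), so the active-region assumption holds.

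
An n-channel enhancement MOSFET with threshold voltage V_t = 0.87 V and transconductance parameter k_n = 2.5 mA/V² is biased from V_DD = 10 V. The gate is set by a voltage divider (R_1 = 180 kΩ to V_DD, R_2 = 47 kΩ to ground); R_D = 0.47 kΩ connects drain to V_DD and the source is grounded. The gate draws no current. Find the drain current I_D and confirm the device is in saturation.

I_D ≈ 1.8 mA

V_G = V_DD·R_2/(R_1+R_2) = 10×47/227 = 2.07 V. With the source grounded, V_GS = V_G = 2.07 V.
Assume saturation: I_D = (k_n/2)(V_GS − V_t)² = (2.5/2)×(2.07 − 0.87)² = 1.25×1.2² = 1.8 mA.
V_DS = V_DD − I_D·R_D = 10 − 1.8×0.47 = 9.15 V.
Saturation requires V_DS ≥ V_GS − V_t = 1.2 V; 9.15 ≥ 1.2 ✓.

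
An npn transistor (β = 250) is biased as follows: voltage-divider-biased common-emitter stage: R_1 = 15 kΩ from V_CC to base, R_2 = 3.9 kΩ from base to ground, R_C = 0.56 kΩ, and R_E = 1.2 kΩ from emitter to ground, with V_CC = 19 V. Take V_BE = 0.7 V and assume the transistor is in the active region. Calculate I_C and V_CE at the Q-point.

Thevenize the base divider: V_Th = V_CC·R_2/(R_1+R_2) = 19×3.9/18.9 = 3.92 V, R_Th = R_1‖R_2 = 3.1 kΩ.
Base-emitter loop: V_Th = I_B·R_Th + V_BE + (β+1)I_B·R_E, so I_B = (3.92 − 0.7) / (3.1 + 251×1.2) = 0.0106 mA.
I_C = β·I_B = 250×0.0106 = 2.65 mA, and I_E = (β+1)I_B = 2.66 mA.
V_CE = V_CC − I_C·R_C − I_E·R_E = 19 − 2.65×0.56 − 2.66×1.2 = 14.3 V.
V_CE = 14.3 V > 0.2 V confirms active-region operation.

I_C ≈ 2.6 mA, V_CE ≈ 14 V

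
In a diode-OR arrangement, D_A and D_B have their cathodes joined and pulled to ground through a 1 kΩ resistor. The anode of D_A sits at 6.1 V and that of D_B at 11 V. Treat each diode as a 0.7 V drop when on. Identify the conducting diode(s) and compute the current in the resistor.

Assume both conduct. Then node N would need to be at both 6.1−0.7 = 5.4 V and 11−0.7 = 10.3 V, which is impossible.
Assume only D_B conducts: V_N = 11 − 0.7 = 10.3 V, so I_R = 10.3/1 = 10.3 mA.
Check D_A: its anode-to-cathode voltage is 6.1 − 10.3 = -4.2 V < 0.7 V, so it is off. The assumption is consistent.

Only D_B conducts; I_R ≈ 10 mA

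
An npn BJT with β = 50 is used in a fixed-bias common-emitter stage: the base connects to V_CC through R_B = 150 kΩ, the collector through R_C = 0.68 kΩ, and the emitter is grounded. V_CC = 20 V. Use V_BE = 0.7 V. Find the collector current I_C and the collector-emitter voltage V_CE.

I_C ≈ 6.4 mA, V_CE ≈ 16 V

Base loop: V_CC = I_B·R_B + V_BE, so I_B = (20 − 0.7)/150 kΩ = 0.129 mA.
In the active region I_C = β·I_B = 50 × 0.129 = 6.43 mA.
Collector loop: V_CE = V_CC − I_C·R_C = 20 − 6.43×0.68 = 15.6 V.
Since V_CE = 15.6 V > V_CE(sat) ≈ 0.2 V, the transistor is in the active region as assumed.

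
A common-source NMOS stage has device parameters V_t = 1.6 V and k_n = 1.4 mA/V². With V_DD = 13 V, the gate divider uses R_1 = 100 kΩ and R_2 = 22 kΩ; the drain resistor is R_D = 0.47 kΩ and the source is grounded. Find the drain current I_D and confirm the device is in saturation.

I_D ≈ 0.39 mA

V_G = V_DD·R_2/(R_1+R_2) = 13×22/122 = 2.34 V. With the source grounded, V_GS = V_G = 2.34 V.
Assume saturation: I_D = (k_n/2)(V_GS − V_t)² = (1.4/2)×(2.34 − 1.6)² = 0.7×0.744² = 0.388 mA.
V_DS = V_DD − I_D·R_D = 13 − 0.388×0.47 = 12.8 V.
Saturation requires V_DS ≥ V_GS − V_t = 0.744 V; 12.8 ≥ 0.744 ✓.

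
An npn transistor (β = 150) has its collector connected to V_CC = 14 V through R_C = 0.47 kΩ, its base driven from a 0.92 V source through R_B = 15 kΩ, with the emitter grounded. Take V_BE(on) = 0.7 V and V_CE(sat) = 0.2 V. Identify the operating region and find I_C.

active; I_C ≈ 2.2 mA

Assume active. Base-emitter loop: I_B = (V_BB − V_BE)/R_B = (0.92 − 0.7)/15 = 0.0147 mA.
I_C = β·I_B = 150×0.0147 = 2.2 mA.
V_CE = V_CC − I_C·R_C = 14 − 2.2×0.47 = 13 V > V_CE(sat), so the active-region assumption holds.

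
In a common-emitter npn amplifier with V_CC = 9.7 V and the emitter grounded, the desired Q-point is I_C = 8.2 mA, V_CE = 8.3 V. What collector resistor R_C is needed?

R_C ≈ 0.17 kΩ

Collector loop: V_CC = I_C·R_C + V_CE.
R_C = (V_CC − V_CE)/I_C = (9.7 − 8.3)/8.2 = 0.171 kΩ.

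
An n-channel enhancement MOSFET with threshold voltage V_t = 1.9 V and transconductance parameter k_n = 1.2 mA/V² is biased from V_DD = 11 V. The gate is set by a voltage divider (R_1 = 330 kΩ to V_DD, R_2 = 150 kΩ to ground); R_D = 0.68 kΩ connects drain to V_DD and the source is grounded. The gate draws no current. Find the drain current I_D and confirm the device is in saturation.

I_D ≈ 1.4 mA

V_G = V_DD·R_2/(R_1+R_2) = 11×150/480 = 3.44 V. With the source grounded, V_GS = V_G = 3.44 V.
Assume saturation: I_D = (k_n/2)(V_GS − V_t)² = (1.2/2)×(3.44 − 1.9)² = 0.6×1.54² = 1.42 mA.
V_DS = V_DD − I_D·R_D = 11 − 1.42×0.68 = 10 V.
Saturation requires V_DS ≥ V_GS − V_t = 1.54 V; 10 ≥ 1.54 ✓.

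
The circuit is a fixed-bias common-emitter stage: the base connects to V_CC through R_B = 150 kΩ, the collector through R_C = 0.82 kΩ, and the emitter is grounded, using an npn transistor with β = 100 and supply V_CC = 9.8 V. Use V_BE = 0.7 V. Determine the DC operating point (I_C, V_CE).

Base loop: V_CC = I_B·R_B + V_BE, so I_B = (9.8 − 0.7)/150 kΩ = 0.0607 mA.
In the active region I_C = β·I_B = 100 × 0.0607 = 6.07 mA.
Collector loop: V_CE = V_CC − I_C·R_C = 9.8 − 6.07×0.82 = 4.83 V.
Since V_CE = 4.83 V > V_CE(sat) ≈ 0.2 V, the transistor is in the active region as assumed.

I_C ≈ 6.1 mA, V_CE ≈ 4.8 V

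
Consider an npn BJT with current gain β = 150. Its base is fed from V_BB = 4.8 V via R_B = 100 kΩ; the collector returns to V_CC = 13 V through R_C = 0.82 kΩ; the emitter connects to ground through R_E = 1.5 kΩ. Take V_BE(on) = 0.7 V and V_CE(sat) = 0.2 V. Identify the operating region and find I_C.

Assume active. Base-emitter loop: I_B = (V_BB − V_BE)/(R_B + (β+1)R_E) = (4.8 − 0.7)/(100 + 151×1.5) = 0.0126 mA.
I_C = β·I_B = 150×0.0126 = 1.88 mA.
V_CE = V_CC − I_C·R_C − I_E·R_E = 13 − 1.88×0.82 − 1.9×1.5 = 8.61 V > V_CE(sat), so the active-region assumption holds.

active; I_C ≈ 1.9 mA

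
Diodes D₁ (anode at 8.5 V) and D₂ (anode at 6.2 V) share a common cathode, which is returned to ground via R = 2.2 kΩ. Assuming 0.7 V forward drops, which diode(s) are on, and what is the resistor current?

Assume both conduct. Then node N would need to be at both 8.5−0.7 = 7.8 V and 6.2−0.7 = 5.5 V, which is impossible.
Assume only D₁ conducts: V_N = 8.5 − 0.7 = 7.8 V, so I_R = 7.8/2.2 = 3.55 mA.
Check D₂: its anode-to-cathode voltage is 6.2 − 7.8 = -1.6 V < 0.7 V, so it is off. The assumption is consistent.

Only D₁ conducts; I_R ≈ 3.5 mA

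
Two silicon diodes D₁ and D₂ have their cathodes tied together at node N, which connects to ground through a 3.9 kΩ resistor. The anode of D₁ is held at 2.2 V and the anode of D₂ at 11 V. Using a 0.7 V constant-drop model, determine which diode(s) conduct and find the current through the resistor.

Assume both conduct. Then node N would need to be at both 2.2−0.7 = 1.5 V and 11−0.7 = 10.3 V, which is impossible.
Assume only D₂ conducts: V_N = 11 − 0.7 = 10.3 V, so I_R = 10.3/3.9 = 2.64 mA.
Check D₁: its anode-to-cathode voltage is 2.2 − 10.3 = -8.1 V < 0.7 V, so it is off. The assumption is consistent.

Only D₂ conducts; I_R ≈ 2.6 mA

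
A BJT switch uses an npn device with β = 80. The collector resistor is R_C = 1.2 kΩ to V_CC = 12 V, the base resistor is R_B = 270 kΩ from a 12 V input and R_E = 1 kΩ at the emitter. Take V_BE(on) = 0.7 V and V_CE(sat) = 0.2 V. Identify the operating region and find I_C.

active; I_C ≈ 2.6 mA

Assume active. Base-emitter loop: I_B = (V_BB − V_BE)/(R_B + (β+1)R_E) = (12 − 0.7)/(270 + 81×1) = 0.0322 mA.
I_C = β·I_B = 80×0.0322 = 2.58 mA.
V_CE = V_CC − I_C·R_C − I_E·R_E = 12 − 2.58×1.2 − 2.61×1 = 6.3 V > V_CE(sat), so the active-region assumption holds.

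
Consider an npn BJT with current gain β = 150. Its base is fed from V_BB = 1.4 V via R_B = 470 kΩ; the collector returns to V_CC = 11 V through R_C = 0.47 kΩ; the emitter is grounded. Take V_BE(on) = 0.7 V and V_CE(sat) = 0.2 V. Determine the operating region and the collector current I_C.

Assume active. Base-emitter loop: I_B = (V_BB − V_BE)/R_B = (1.4 − 0.7)/470 = 0.00149 mA.
I_C = β·I_B = 150×0.00149 = 0.223 mA.
V_CE = V_CC − I_C·R_C = 11 − 0.223×0.47 = 10.9 V > V_CE(sat), so the active-region assumption holds.

active; I_C ≈ 0.22 mA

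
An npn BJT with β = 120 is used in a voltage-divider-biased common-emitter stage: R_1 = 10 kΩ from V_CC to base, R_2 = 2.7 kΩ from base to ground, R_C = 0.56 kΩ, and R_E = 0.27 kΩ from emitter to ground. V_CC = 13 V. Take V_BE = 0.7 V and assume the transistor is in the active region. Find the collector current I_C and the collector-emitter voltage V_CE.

I_C ≈ 7.1 mA, V_CE ≈ 7.1 V

Thevenize the base divider: V_Th = V_CC·R_2/(R_1+R_2) = 13×2.7/12.7 = 2.76 V, R_Th = R_1‖R_2 = 2.13 kΩ.
Base-emitter loop: V_Th = I_B·R_Th + V_BE + (β+1)I_B·R_E, so I_B = (2.76 − 0.7) / (2.13 + 121×0.27) = 0.0593 mA.
I_C = β·I_B = 120×0.0593 = 7.12 mA, and I_E = (β+1)I_B = 7.18 mA.
V_CE = V_CC − I_C·R_C − I_E·R_E = 13 − 7.12×0.56 − 7.18×0.27 = 7.08 V.
V_CE = 7.08 V > 0.2 V confirms active-region operation.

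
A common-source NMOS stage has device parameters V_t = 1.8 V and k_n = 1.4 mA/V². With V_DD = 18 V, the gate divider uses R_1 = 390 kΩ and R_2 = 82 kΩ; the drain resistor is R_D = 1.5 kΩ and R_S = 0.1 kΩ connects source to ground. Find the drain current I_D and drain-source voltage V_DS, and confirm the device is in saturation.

V_G = V_DD·R_2/(R_1+R_2) = 18×82/472 = 3.13 V.
Assume saturation: I_D = (k_n/2)(V_GS − V_t)² with V_GS = V_G − I_D·R_S = 3.13 − 0.1·I_D.
Substituting gives 0.007·I_D² − 1.19·I_D + 1.23 = 0, with roots I_D = 1.05 or 168 mA.
The root I_D = 168 mA gives V_GS = -13.7 V ≤ V_t, so take I_D = 1.05 mA.
Then V_GS = 3.02 V and V_DS = V_DD − I_D(R_D+R_S) = 18 − 1.05×1.6 = 16.3 V.
Saturation requires V_DS ≥ V_GS − V_t = 1.22 V; 16.3 ≥ 1.22 ✓.

I_D ≈ 1 mA, V_DS ≈ 16 V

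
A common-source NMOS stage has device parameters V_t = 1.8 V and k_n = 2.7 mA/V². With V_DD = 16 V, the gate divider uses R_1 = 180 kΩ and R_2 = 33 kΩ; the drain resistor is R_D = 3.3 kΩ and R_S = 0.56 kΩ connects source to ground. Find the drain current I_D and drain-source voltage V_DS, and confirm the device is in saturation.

I_D ≈ 0.33 mA, V_DS ≈ 15 V

V_G = V_DD·R_2/(R_1+R_2) = 16×33/213 = 2.48 V.
Assume saturation: I_D = (k_n/2)(V_GS − V_t)² with V_GS = V_G − I_D·R_S = 2.48 − 0.56·I_D.
Substituting gives 0.423·I_D² − 2.03·I_D + 0.622 = 0, with roots I_D = 0.33 or 4.46 mA.
The root I_D = 4.46 mA gives V_GS = -0.017 V ≤ V_t, so take I_D = 0.33 mA.
Then V_GS = 2.29 V and V_DS = V_DD − I_D(R_D+R_S) = 16 − 0.33×3.86 = 14.7 V.
Saturation requires V_DS ≥ V_GS − V_t = 0.494 V; 14.7 ≥ 0.494 ✓.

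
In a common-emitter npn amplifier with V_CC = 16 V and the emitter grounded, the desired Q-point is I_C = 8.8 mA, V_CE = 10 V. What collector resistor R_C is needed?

R_C ≈ 0.68 kΩ

Collector loop: V_CC = I_C·R_C + V_CE.
R_C = (V_CC − V_CE)/I_C = (16 − 10)/8.8 = 0.682 kΩ.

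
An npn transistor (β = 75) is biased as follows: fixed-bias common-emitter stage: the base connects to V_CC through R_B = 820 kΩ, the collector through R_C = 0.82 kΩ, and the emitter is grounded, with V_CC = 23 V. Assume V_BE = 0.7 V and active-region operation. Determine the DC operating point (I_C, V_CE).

I_C ≈ 2 mA, V_CE ≈ 21 V

Base loop: V_CC = I_B·R_B + V_BE, so I_B = (23 − 0.7)/820 kΩ = 0.0272 mA.
In the active region I_C = β·I_B = 75 × 0.0272 = 2.04 mA.
Collector loop: V_CE = V_CC − I_C·R_C = 23 − 2.04×0.82 = 21.3 V.
Since V_CE = 21.3 V > V_CE(sat) ≈ 0.2 V, the transistor is in the active region as assumed.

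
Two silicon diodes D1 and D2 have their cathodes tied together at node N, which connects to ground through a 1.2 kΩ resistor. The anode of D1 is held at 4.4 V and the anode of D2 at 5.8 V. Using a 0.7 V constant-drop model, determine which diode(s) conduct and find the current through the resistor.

Only D2 conducts; I_R ≈ 4.2 mA

Assume both conduct. Then node N would need to be at both 4.4−0.7 = 3.7 V and 5.8−0.7 = 5.1 V, which is impossible.
Assume only D2 conducts: V_N = 5.8 − 0.7 = 5.1 V, so I_R = 5.1/1.2 = 4.25 mA.
Check D1: its anode-to-cathode voltage is 4.4 − 5.1 = -0.7 V < 0.7 V, so it is off. The assumption is consistent.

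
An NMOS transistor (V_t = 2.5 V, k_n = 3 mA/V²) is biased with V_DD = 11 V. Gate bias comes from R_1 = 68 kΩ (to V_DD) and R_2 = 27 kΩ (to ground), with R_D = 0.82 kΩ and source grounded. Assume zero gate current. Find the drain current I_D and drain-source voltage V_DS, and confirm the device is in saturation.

I_D ≈ 0.59 mA, V_DS ≈ 11 V

V_G = V_DD·R_2/(R_1+R_2) = 11×27/95 = 3.13 V. With the source grounded, V_GS = V_G = 3.13 V.
Assume saturation: I_D = (k_n/2)(V_GS − V_t)² = (3/2)×(3.13 − 2.5)² = 1.5×0.626² = 0.588 mA.
V_DS = V_DD − I_D·R_D = 11 − 0.588×0.82 = 10.5 V.
Saturation requires V_DS ≥ V_GS − V_t = 0.626 V; 10.5 ≥ 0.626 ✓.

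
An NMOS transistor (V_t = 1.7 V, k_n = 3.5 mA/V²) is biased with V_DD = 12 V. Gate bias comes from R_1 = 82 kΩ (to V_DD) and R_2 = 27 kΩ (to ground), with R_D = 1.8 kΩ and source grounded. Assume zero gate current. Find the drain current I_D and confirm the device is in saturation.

I_D ≈ 2.8 mA

V_G = V_DD·R_2/(R_1+R_2) = 12×27/109 = 2.97 V. With the source grounded, V_GS = V_G = 2.97 V.
Assume saturation: I_D = (k_n/2)(V_GS − V_t)² = (3.5/2)×(2.97 − 1.7)² = 1.75×1.27² = 2.83 mA.
V_DS = V_DD − I_D·R_D = 12 − 2.83×1.8 = 6.9 V.
Saturation requires V_DS ≥ V_GS − V_t = 1.27 V; 6.9 ≥ 1.27 ✓.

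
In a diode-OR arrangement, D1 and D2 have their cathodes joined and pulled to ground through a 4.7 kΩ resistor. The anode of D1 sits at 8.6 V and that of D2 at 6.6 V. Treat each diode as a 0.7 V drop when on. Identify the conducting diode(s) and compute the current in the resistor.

Assume both conduct. Then node N would need to be at both 8.6−0.7 = 7.9 V and 6.6−0.7 = 5.9 V, which is impossible.
Assume only D1 conducts: V_N = 8.6 − 0.7 = 7.9 V, so I_R = 7.9/4.7 = 1.68 mA.
Check D2: its anode-to-cathode voltage is 6.6 − 7.9 = -1.3 V < 0.7 V, so it is off. The assumption is consistent.

Only D1 conducts; I_R ≈ 1.7 mA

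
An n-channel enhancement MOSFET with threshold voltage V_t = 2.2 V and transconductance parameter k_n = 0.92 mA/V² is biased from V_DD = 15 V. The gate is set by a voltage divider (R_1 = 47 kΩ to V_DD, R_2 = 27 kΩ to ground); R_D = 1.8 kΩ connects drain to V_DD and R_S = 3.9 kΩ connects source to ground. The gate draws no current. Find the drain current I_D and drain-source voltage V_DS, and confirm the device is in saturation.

I_D ≈ 0.56 mA, V_DS ≈ 12 V

V_G = V_DD·R_2/(R_1+R_2) = 15×27/74 = 5.47 V.
Assume saturation: I_D = (k_n/2)(V_GS − V_t)² with V_GS = V_G − I_D·R_S = 5.47 − 3.9·I_D.
Substituting gives 7·I_D² − 12.7·I_D + 4.93 = 0, with roots I_D = 0.557 or 1.26 mA.
The root I_D = 1.26 mA gives V_GS = 0.542 V ≤ V_t, so take I_D = 0.557 mA.
Then V_GS = 3.3 V and V_DS = V_DD − I_D(R_D+R_S) = 15 − 0.557×5.7 = 11.8 V.
Saturation requires V_DS ≥ V_GS − V_t = 1.1 V; 11.8 ≥ 1.1 ✓.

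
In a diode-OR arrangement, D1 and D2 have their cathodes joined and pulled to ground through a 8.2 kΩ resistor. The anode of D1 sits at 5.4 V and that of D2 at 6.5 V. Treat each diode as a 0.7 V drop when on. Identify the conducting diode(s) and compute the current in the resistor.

Only D2 conducts; I_R ≈ 0.71 mA

Assume both conduct. Then node N would need to be at both 5.4−0.7 = 4.7 V and 6.5−0.7 = 5.8 V, which is impossible.
Assume only D2 conducts: V_N = 6.5 − 0.7 = 5.8 V, so I_R = 5.8/8.2 = 0.707 mA.
Check D1: its anode-to-cathode voltage is 5.4 − 5.8 = -0.4 V < 0.7 V, so it is off. The assumption is consistent.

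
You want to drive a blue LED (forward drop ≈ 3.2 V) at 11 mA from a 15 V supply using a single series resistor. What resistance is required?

R ≈ 1.1 kΩ

The resistor drops V_S − V_D = 15 − 3.2 = 11.8 V at 11 mA.
R = 11.8 V / 11 mA = 1.07 kΩ.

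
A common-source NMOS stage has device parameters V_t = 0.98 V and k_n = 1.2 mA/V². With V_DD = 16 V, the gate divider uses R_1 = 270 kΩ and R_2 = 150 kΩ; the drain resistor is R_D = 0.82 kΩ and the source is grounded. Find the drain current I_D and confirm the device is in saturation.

I_D ≈ 13 mA

V_G = V_DD·R_2/(R_1+R_2) = 16×150/420 = 5.71 V. With the source grounded, V_GS = V_G = 5.71 V.
Assume saturation: I_D = (k_n/2)(V_GS − V_t)² = (1.2/2)×(5.71 − 0.98)² = 0.6×4.73² = 13.4 mA.
V_DS = V_DD − I_D·R_D = 16 − 13.4×0.82 = 4.97 V.
Saturation requires V_DS ≥ V_GS − V_t = 4.73 V; 4.97 ≥ 4.73 ✓.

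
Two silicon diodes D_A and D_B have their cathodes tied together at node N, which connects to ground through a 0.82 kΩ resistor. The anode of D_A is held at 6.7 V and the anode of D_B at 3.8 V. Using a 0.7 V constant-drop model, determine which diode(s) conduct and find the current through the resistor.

Only D_A conducts; I_R ≈ 7.3 mA

Assume both conduct. Then node N would need to be at both 6.7−0.7 = 6 V and 3.8−0.7 = 3.1 V, which is impossible.
Assume only D_A conducts: V_N = 6.7 − 0.7 = 6 V, so I_R = 6/0.82 = 7.32 mA.
Check D_B: its anode-to-cathode voltage is 3.8 − 6 = -2.2 V < 0.7 V, so it is off. The assumption is consistent.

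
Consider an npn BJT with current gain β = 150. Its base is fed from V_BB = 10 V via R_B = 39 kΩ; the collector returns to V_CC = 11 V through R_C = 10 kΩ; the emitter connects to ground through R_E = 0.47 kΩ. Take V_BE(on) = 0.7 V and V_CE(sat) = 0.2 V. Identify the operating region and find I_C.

saturation; I_C ≈ 1 mA

Assume active: I_B = (10 − 0.7)/(39 + 151×0.47) = 0.0846 mA, I_C = β·I_B = 12.7 mA.
Then V_CE = 11 − 12.7×10 − 12.8×0.47 = -122 V < 0.2 V — the active assumption fails.
Re-solve with V_CE = 0.2 V. KCL at the emitter: V_E/R_E = (V_BB−0.7−V_E)/R_B + (V_CC−0.2−V_E)/R_C, giving V_E = 0.585 V.
I_C = (V_CC − 0.2 − V_E)/R_C = (10.8 − 0.585)/10 = 1.02 mA.
Check: I_B = (9.3 − 0.585)/39 = 0.223 mA, and β·I_B = 33.5 mA > I_C, confirming saturation.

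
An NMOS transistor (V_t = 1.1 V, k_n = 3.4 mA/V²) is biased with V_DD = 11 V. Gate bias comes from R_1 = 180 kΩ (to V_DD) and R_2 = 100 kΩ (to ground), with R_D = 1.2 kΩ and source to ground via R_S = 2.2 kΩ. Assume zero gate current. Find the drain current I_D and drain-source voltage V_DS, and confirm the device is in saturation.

V_G = V_DD·R_2/(R_1+R_2) = 11×100/280 = 3.93 V.
Assume saturation: I_D = (k_n/2)(V_GS − V_t)² with V_GS = V_G − I_D·R_S = 3.93 − 2.2·I_D.
Substituting gives 8.23·I_D² − 22.2·I_D + 13.6 = 0, with roots I_D = 0.947 or 1.75 mA.
The root I_D = 1.75 mA gives V_GS = 0.0864 V ≤ V_t, so take I_D = 0.947 mA.
Then V_GS = 1.85 V and V_DS = V_DD − I_D(R_D+R_S) = 11 − 0.947×3.4 = 7.78 V.
Saturation requires V_DS ≥ V_GS − V_t = 0.746 V; 7.78 ≥ 0.746 ✓.

I_D ≈ 0.95 mA, V_DS ≈ 7.8 V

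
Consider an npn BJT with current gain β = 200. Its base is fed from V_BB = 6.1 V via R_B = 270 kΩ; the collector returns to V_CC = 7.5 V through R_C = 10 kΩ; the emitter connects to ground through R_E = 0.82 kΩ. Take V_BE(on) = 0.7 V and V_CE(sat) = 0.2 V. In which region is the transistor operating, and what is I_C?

Assume active: I_B = (6.1 − 0.7)/(270 + 201×0.82) = 0.0124 mA, I_C = β·I_B = 2.48 mA.
Then V_CE = 7.5 − 2.48×10 − 2.5×0.82 = -19.4 V < 0.2 V — the active assumption fails.
Re-solve with V_CE = 0.2 V. KCL at the emitter: V_E/R_E = (V_BB−0.7−V_E)/R_B + (V_CC−0.2−V_E)/R_C, giving V_E = 0.567 V.
I_C = (V_CC − 0.2 − V_E)/R_C = (7.3 − 0.567)/10 = 0.673 mA.
Check: I_B = (5.4 − 0.567)/270 = 0.0179 mA, and β·I_B = 3.58 mA > I_C, confirming saturation.

saturation; I_C ≈ 0.67 mA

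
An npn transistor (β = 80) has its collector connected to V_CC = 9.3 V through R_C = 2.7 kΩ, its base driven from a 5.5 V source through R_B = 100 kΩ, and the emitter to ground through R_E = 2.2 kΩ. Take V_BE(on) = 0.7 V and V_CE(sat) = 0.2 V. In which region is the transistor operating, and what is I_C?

Assume active. Base-emitter loop: I_B = (V_BB − V_BE)/(R_B + (β+1)R_E) = (5.5 − 0.7)/(100 + 81×2.2) = 0.0173 mA.
I_C = β·I_B = 80×0.0173 = 1.38 mA.
V_CE = V_CC − I_C·R_C − I_E·R_E = 9.3 − 1.38×2.7 − 1.4×2.2 = 2.5 V > V_CE(sat), so the active-region assumption holds.

active; I_C ≈ 1.4 mA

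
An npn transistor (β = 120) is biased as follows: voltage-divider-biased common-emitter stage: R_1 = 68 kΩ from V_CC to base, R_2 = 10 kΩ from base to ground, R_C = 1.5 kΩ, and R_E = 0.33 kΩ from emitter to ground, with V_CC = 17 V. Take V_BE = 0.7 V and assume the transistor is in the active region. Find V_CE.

Thevenize the base divider: V_Th = V_CC·R_2/(R_1+R_2) = 17×10/78 = 2.18 V, R_Th = R_1‖R_2 = 8.72 kΩ.
Base-emitter loop: V_Th = I_B·R_Th + V_BE + (β+1)I_B·R_E, so I_B = (2.18 − 0.7) / (8.72 + 121×0.33) = 0.0304 mA.
I_C = β·I_B = 120×0.0304 = 3.65 mA, and I_E = (β+1)I_B = 3.68 mA.
V_CE = V_CC − I_C·R_C − I_E·R_E = 17 − 3.65×1.5 − 3.68×0.33 = 10.3 V.
V_CE = 10.3 V > 0.2 V confirms active-region operation.

V_CE ≈ 10 V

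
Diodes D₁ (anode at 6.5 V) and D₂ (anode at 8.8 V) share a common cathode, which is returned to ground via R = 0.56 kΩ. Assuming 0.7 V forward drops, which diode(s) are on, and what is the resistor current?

Assume both conduct. Then node N would need to be at both 6.5−0.7 = 5.8 V and 8.8−0.7 = 8.1 V, which is impossible.
Assume only D₂ conducts: V_N = 8.8 − 0.7 = 8.1 V, so I_R = 8.1/0.56 = 14.5 mA.
Check D₁: its anode-to-cathode voltage is 6.5 − 8.1 = -1.6 V < 0.7 V, so it is off. The assumption is consistent.

Only D₂ conducts; I_R ≈ 14 mA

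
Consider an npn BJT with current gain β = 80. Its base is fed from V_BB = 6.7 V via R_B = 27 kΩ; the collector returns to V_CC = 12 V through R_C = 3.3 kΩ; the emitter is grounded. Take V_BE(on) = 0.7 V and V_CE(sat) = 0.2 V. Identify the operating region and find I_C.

Assume active: I_B = (6.7 − 0.7)/27 = 0.222 mA, giving I_C = β·I_B = 17.8 mA.
But then V_CE = 12 − 17.8×3.3 = -46.7 V < V_CE(sat) = 0.2 V — impossible in the active region.
So the transistor is saturated. With V_CE = 0.2 V, I_C = (V_CC − 0.2)/R_C = 11.8/3.3 = 3.58 mA.
Check: β·I_B = 17.8 mA > I_C = 3.58 mA, confirming saturation.

saturation; I_C ≈ 3.6 mA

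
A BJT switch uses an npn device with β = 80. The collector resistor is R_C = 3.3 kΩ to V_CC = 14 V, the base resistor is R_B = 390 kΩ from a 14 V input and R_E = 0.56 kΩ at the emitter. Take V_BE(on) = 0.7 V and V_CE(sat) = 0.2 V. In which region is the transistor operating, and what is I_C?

Assume active. Base-emitter loop: I_B = (V_BB − V_BE)/(R_B + (β+1)R_E) = (14 − 0.7)/(390 + 81×0.56) = 0.0305 mA.
I_C = β·I_B = 80×0.0305 = 2.44 mA.
V_CE = V_CC − I_C·R_C − I_E·R_E = 14 − 2.44×3.3 − 2.47×0.56 = 4.55 V > V_CE(sat), so the active-region assumption holds.

active; I_C ≈ 2.4 mA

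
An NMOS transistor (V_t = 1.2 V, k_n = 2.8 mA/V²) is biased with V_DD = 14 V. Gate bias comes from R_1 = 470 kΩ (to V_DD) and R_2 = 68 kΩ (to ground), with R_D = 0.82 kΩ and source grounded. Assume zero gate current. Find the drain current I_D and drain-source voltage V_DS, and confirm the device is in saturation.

I_D ≈ 0.45 mA, V_DS ≈ 14 V

V_G = V_DD·R_2/(R_1+R_2) = 14×68/538 = 1.77 V. With the source grounded, V_GS = V_G = 1.77 V.
Assume saturation: I_D = (k_n/2)(V_GS − V_t)² = (2.8/2)×(1.77 − 1.2)² = 1.4×0.57² = 0.454 mA.
V_DS = V_DD − I_D·R_D = 14 − 0.454×0.82 = 13.6 V.
Saturation requires V_DS ≥ V_GS − V_t = 0.57 V; 13.6 ≥ 0.57 ✓.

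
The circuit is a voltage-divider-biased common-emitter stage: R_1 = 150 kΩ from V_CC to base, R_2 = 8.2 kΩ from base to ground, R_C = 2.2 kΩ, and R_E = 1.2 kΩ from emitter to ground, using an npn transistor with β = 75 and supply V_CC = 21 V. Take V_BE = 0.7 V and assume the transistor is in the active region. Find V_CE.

Thevenize the base divider: V_Th = V_CC·R_2/(R_1+R_2) = 21×8.2/158 = 1.09 V, R_Th = R_1‖R_2 = 7.77 kΩ.
Base-emitter loop: V_Th = I_B·R_Th + V_BE + (β+1)I_B·R_E, so I_B = (1.09 − 0.7) / (7.77 + 76×1.2) = 0.00393 mA.
I_C = β·I_B = 75×0.00393 = 0.294 mA, and I_E = (β+1)I_B = 0.298 mA.
V_CE = V_CC − I_C·R_C − I_E·R_E = 21 − 0.294×2.2 − 0.298×1.2 = 20 V.
V_CE = 20 V > 0.2 V confirms active-region operation.

V_CE ≈ 20 V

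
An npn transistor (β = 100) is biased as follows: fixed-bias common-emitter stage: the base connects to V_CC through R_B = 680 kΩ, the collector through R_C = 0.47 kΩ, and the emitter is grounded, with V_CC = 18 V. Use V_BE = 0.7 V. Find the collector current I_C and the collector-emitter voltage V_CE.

I_C ≈ 2.5 mA, V_CE ≈ 17 V

Base loop: V_CC = I_B·R_B + V_BE, so I_B = (18 − 0.7)/680 kΩ = 0.0254 mA.
In the active region I_C = β·I_B = 100 × 0.0254 = 2.54 mA.
Collector loop: V_CE = V_CC − I_C·R_C = 18 − 2.54×0.47 = 16.8 V.
Since V_CE = 16.8 V > V_CE(sat) ≈ 0.2 V, the transistor is in the active region as assumed.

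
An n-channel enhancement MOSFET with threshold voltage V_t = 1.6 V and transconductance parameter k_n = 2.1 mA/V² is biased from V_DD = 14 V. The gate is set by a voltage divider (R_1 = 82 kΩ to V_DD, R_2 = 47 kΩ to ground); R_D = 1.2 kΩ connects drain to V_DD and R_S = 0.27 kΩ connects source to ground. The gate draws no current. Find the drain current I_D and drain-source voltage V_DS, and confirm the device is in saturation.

V_G = V_DD·R_2/(R_1+R_2) = 14×47/129 = 5.1 V.
Assume saturation: I_D = (k_n/2)(V_GS − V_t)² with V_GS = V_G − I_D·R_S = 5.1 − 0.27·I_D.
Substituting gives 0.0765·I_D² − 2.98·I_D + 12.9 = 0, with roots I_D = 4.94 or 34.1 mA.
The root I_D = 34.1 mA gives V_GS = -4.1 V ≤ V_t, so take I_D = 4.94 mA.
Then V_GS = 3.77 V and V_DS = V_DD − I_D(R_D+R_S) = 14 − 4.94×1.47 = 6.74 V.
Saturation requires V_DS ≥ V_GS − V_t = 2.17 V; 6.74 ≥ 2.17 ✓.

I_D ≈ 4.9 mA, V_DS ≈ 6.7 V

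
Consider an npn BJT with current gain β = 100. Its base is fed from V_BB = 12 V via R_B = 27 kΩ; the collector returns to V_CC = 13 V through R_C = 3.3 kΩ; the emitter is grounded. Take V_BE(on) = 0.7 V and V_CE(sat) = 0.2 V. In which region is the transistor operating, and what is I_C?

saturation; I_C ≈ 3.9 mA

Assume active: I_B = (12 − 0.7)/27 = 0.419 mA, giving I_C = β·I_B = 41.9 mA.
But then V_CE = 13 − 41.9×3.3 = -125 V < V_CE(sat) = 0.2 V — impossible in the active region.
So the transistor is saturated. With V_CE = 0.2 V, I_C = (V_CC − 0.2)/R_C = 12.8/3.3 = 3.88 mA.
Check: β·I_B = 41.9 mA > I_C = 3.88 mA, confirming saturation.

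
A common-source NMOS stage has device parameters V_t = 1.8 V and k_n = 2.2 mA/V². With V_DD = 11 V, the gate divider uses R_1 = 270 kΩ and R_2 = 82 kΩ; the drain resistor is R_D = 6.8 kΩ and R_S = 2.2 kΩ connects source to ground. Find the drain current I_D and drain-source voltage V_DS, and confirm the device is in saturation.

V_G = V_DD·R_2/(R_1+R_2) = 11×82/352 = 2.56 V.
Assume saturation: I_D = (k_n/2)(V_GS − V_t)² with V_GS = V_G − I_D·R_S = 2.56 − 2.2·I_D.
Substituting gives 5.32·I_D² − 4.69·I_D + 0.64 = 0, with roots I_D = 0.169 or 0.712 mA.
The root I_D = 0.712 mA gives V_GS = 0.995 V ≤ V_t, so take I_D = 0.169 mA.
Then V_GS = 2.19 V and V_DS = V_DD − I_D(R_D+R_S) = 11 − 0.169×9 = 9.48 V.
Saturation requires V_DS ≥ V_GS − V_t = 0.392 V; 9.48 ≥ 0.392 ✓.

I_D ≈ 0.17 mA, V_DS ≈ 9.5 V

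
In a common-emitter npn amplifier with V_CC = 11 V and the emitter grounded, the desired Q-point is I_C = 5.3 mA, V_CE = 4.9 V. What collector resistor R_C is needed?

Collector loop: V_CC = I_C·R_C + V_CE.
R_C = (V_CC − V_CE)/I_C = (11 − 4.9)/5.3 = 1.15 kΩ.

R_C ≈ 1.2 kΩ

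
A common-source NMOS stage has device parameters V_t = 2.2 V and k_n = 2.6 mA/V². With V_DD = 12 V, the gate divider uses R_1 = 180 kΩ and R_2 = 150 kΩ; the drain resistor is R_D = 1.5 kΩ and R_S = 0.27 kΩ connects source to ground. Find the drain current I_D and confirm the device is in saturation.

V_G = V_DD·R_2/(R_1+R_2) = 12×150/330 = 5.45 V.
Assume saturation: I_D = (k_n/2)(V_GS − V_t)² with V_GS = V_G − I_D·R_S = 5.45 − 0.27·I_D.
Substituting gives 0.0948·I_D² − 3.28·I_D + 13.8 = 0, with roots I_D = 4.88 or 29.8 mA.
The root I_D = 29.8 mA gives V_GS = -2.59 V ≤ V_t, so take I_D = 4.88 mA.
Then V_GS = 4.14 V and V_DS = V_DD − I_D(R_D+R_S) = 12 − 4.88×1.77 = 3.36 V.
Saturation requires V_DS ≥ V_GS − V_t = 1.94 V; 3.36 ≥ 1.94 ✓.

I_D ≈ 4.9 mA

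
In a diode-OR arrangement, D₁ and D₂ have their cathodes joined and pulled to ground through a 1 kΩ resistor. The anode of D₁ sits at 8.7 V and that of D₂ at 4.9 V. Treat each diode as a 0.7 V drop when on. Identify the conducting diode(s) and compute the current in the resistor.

Only D₁ conducts; I_R ≈ 8 mA

Assume both conduct. Then node N would need to be at both 8.7−0.7 = 8 V and 4.9−0.7 = 4.2 V, which is impossible.
Assume only D₁ conducts: V_N = 8.7 − 0.7 = 8 V, so I_R = 8/1 = 8 mA.
Check D₂: its anode-to-cathode voltage is 4.9 − 8 = -3.1 V < 0.7 V, so it is off. The assumption is consistent.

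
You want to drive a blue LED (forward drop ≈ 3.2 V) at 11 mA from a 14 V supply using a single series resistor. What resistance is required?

R ≈ 0.98 kΩ

The resistor drops V_S − V_D = 14 − 3.2 = 10.8 V at 11 mA.
R = 10.8 V / 11 mA = 0.982 kΩ.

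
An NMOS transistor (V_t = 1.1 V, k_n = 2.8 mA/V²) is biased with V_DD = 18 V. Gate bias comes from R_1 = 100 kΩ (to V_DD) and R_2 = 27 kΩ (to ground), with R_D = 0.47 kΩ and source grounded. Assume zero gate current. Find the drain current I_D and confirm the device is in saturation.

V_G = V_DD·R_2/(R_1+R_2) = 18×27/127 = 3.83 V. With the source grounded, V_GS = V_G = 3.83 V.
Assume saturation: I_D = (k_n/2)(V_GS − V_t)² = (2.8/2)×(3.83 − 1.1)² = 1.4×2.73² = 10.4 mA.
V_DS = V_DD − I_D·R_D = 18 − 10.4×0.47 = 13.1 V.
Saturation requires V_DS ≥ V_GS − V_t = 2.73 V; 13.1 ≥ 2.73 ✓.

I_D ≈ 10 mA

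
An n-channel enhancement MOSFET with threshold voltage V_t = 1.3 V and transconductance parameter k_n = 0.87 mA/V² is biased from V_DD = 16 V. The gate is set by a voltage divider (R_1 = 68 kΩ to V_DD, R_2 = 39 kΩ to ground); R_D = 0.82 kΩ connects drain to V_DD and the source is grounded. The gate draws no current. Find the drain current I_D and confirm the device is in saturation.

V_G = V_DD·R_2/(R_1+R_2) = 16×39/107 = 5.83 V. With the source grounded, V_GS = V_G = 5.83 V.
Assume saturation: I_D = (k_n/2)(V_GS − V_t)² = (0.87/2)×(5.83 − 1.3)² = 0.435×4.53² = 8.93 mA.
V_DS = V_DD − I_D·R_D = 16 − 8.93×0.82 = 8.67 V.
Saturation requires V_DS ≥ V_GS − V_t = 4.53 V; 8.67 ≥ 4.53 ✓.

I_D ≈ 8.9 mA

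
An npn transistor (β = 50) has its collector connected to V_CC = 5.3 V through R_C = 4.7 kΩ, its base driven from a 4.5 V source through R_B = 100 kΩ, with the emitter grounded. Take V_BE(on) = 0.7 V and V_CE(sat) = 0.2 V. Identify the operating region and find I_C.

Assume active: I_B = (4.5 − 0.7)/100 = 0.038 mA, giving I_C = β·I_B = 1.9 mA.
But then V_CE = 5.3 − 1.9×4.7 = -3.63 V < V_CE(sat) = 0.2 V — impossible in the active region.
So the transistor is saturated. With V_CE = 0.2 V, I_C = (V_CC − 0.2)/R_C = 5.1/4.7 = 1.09 mA.
Check: β·I_B = 1.9 mA > I_C = 1.09 mA, confirming saturation.

saturation; I_C ≈ 1.1 mA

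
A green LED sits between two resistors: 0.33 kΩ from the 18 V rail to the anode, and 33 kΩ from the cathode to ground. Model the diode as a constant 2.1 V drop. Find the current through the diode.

I ≈ 0.48 mA

The two resistors are in series with the diode, so KVL gives 18 = I·0.33 + 2.1 + I·33.
I = (18 − 2.1) / (0.33 + 33) kΩ = 15.9 / 33.3 = 0.477 mA.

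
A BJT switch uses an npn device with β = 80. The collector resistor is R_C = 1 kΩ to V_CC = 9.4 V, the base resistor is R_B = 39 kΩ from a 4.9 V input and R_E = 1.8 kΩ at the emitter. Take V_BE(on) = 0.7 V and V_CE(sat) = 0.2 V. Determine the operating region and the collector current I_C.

Assume active. Base-emitter loop: I_B = (V_BB − V_BE)/(R_B + (β+1)R_E) = (4.9 − 0.7)/(39 + 81×1.8) = 0.0227 mA.
I_C = β·I_B = 80×0.0227 = 1.82 mA.
V_CE = V_CC − I_C·R_C − I_E·R_E = 9.4 − 1.82×1 − 1.84×1.8 = 4.27 V > V_CE(sat), so the active-region assumption holds.

active; I_C ≈ 1.8 mA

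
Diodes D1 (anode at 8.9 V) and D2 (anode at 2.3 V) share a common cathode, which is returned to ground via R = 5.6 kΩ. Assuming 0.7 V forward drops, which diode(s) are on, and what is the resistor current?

Assume both conduct. Then node N would need to be at both 8.9−0.7 = 8.2 V and 2.3−0.7 = 1.6 V, which is impossible.
Assume only D1 conducts: V_N = 8.9 − 0.7 = 8.2 V, so I_R = 8.2/5.6 = 1.46 mA.
Check D2: its anode-to-cathode voltage is 2.3 − 8.2 = -5.9 V < 0.7 V, so it is off. The assumption is consistent.

Only D1 conducts; I_R ≈ 1.5 mA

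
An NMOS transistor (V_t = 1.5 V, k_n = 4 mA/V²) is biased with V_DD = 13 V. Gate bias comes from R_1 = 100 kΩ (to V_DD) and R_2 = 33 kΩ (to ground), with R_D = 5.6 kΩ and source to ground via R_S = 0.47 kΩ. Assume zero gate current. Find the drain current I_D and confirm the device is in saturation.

V_G = V_DD·R_2/(R_1+R_2) = 13×33/133 = 3.23 V.
Assume saturation: I_D = (k_n/2)(V_GS − V_t)² with V_GS = V_G − I_D·R_S = 3.23 − 0.47·I_D.
Substituting gives 0.442·I_D² − 4.24·I_D + 5.96 = 0, with roots I_D = 1.71 or 7.9 mA.
The root I_D = 7.9 mA gives V_GS = -0.487 V ≤ V_t, so take I_D = 1.71 mA.
Then V_GS = 2.42 V and V_DS = V_DD − I_D(R_D+R_S) = 13 − 1.71×6.07 = 2.64 V.
Saturation requires V_DS ≥ V_GS − V_t = 0.924 V; 2.64 ≥ 0.924 ✓.

I_D ≈ 1.7 mA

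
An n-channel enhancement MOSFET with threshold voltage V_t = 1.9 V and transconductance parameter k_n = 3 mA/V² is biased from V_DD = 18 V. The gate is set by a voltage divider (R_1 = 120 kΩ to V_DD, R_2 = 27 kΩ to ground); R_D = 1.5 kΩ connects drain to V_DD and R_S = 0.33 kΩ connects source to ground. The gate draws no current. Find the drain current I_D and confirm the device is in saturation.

V_G = V_DD·R_2/(R_1+R_2) = 18×27/147 = 3.31 V.
Assume saturation: I_D = (k_n/2)(V_GS − V_t)² with V_GS = V_G − I_D·R_S = 3.31 − 0.33·I_D.
Substituting gives 0.163·I_D² − 2.39·I_D + 2.97 = 0, with roots I_D = 1.37 or 13.3 mA.
The root I_D = 13.3 mA gives V_GS = -1.08 V ≤ V_t, so take I_D = 1.37 mA.
Then V_GS = 2.85 V and V_DS = V_DD − I_D(R_D+R_S) = 18 − 1.37×1.83 = 15.5 V.
Saturation requires V_DS ≥ V_GS − V_t = 0.955 V; 15.5 ≥ 0.955 ✓.

I_D ≈ 1.4 mA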